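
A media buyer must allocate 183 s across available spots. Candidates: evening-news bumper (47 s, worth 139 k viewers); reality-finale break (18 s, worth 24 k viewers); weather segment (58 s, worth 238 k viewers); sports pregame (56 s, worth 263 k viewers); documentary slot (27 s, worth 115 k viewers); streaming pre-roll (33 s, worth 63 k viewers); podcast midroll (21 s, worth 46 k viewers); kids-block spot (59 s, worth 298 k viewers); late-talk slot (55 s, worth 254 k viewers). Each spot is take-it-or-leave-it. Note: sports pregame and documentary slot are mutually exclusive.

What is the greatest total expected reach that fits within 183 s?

815

Ranking by ratio (expected reach/s): kids-block spot 5.05, sports pregame 4.70, late-talk slot 4.62, documentary slot 4.26.
The ratio ordering already packs tightly: sports pregame + kids-block spot + late-talk slot, 170 s, 815.
Runner-up weather segment + sports pregame + kids-block spot tops out at 799.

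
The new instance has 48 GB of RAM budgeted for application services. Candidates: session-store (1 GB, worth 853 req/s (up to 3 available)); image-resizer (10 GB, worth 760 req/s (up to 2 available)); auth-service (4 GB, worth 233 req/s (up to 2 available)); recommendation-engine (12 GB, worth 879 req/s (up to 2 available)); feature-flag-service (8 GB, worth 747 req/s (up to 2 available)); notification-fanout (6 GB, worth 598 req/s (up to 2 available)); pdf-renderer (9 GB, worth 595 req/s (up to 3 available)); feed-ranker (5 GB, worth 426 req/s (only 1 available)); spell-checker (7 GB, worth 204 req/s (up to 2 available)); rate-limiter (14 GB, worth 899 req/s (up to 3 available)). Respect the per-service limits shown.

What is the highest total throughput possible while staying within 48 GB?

6554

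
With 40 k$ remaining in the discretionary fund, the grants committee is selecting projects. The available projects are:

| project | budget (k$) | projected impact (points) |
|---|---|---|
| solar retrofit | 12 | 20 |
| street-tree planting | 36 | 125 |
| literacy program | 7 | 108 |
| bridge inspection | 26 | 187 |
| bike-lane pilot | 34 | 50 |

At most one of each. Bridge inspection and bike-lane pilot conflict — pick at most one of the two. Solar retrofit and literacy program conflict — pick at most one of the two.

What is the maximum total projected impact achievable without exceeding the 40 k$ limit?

295

Taking literacy program + bridge inspection: 33 k$ used, 295 in projected impact.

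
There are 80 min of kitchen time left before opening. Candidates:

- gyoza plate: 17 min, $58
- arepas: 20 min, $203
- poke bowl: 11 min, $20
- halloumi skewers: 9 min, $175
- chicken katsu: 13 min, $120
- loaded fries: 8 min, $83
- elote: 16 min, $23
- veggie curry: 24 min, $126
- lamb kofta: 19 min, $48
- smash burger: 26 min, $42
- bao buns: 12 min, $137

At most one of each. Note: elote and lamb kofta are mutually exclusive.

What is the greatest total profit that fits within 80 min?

Gyoza plate + arepas + halloumi skewers + chicken katsu + loaded fries + bao buns uses 79 of the 80 min and totals 776.
That's the maximum — no feasible swap from here does better than 776.

776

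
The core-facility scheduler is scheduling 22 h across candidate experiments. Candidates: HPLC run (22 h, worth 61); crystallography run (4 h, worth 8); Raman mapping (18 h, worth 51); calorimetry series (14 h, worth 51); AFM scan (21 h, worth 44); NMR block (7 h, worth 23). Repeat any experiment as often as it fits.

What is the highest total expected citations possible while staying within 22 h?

74

Calorimetry series + NMR block uses 21 of the 22 h and totals 74.
Nothing else within 22 h beats 74.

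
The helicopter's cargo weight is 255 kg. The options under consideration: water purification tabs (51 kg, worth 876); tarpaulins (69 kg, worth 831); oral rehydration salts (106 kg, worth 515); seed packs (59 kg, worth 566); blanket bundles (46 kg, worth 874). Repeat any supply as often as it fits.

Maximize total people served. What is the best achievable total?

4380

A density-first pass picks 5×blanket bundles — 4370 at 230 kg.
Dropping 5×blanket bundles frees 230 kg; slotting in 5×water purification tabs (255 kg) lifts the total to 4380 at 255 kg.
That's the maximum — no swap from here does better than 4380.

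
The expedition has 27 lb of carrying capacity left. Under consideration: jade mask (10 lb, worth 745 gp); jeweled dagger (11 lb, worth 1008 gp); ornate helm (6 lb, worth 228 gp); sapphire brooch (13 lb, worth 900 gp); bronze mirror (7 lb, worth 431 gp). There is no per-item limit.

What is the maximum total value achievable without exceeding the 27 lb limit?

Ranking by ratio (value/lb): jeweled dagger 91.64, jade mask 74.50, sapphire brooch 69.23.
Taking 2×jeweled dagger: 22 lb used, 2016 in value.
No other feasible combination exceeds 2016.

2016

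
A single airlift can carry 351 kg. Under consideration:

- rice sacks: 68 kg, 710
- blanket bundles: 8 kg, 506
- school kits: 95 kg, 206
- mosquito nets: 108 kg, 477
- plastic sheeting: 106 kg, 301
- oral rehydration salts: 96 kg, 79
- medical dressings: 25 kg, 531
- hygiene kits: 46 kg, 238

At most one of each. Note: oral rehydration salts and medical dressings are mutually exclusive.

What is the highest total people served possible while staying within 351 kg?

Rice sacks + blanket bundles + school kits + mosquito nets + medical dressings + hygiene kits uses 350 of the 351 kg and totals 2668.
Nothing else feasible within 351 kg beats 2668.

2668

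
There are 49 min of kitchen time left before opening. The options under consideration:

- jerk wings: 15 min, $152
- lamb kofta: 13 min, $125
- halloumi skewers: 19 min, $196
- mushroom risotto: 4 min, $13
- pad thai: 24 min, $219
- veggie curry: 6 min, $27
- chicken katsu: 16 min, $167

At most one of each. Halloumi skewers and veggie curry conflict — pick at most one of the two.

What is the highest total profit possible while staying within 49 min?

Density check — chicken katsu 10.44, halloumi skewers 10.32, jerk wings 10.13 are the best per min.
Taking lamb kofta + halloumi skewers + chicken katsu: 48 min used, 488 in profit.

488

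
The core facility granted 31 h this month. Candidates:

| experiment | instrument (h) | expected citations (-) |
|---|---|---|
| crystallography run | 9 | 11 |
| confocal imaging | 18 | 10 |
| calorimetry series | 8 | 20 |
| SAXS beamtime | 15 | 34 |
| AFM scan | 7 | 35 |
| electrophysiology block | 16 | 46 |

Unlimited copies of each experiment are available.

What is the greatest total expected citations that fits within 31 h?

4×AFM scan uses 28 of the 31 h and totals 140.
No other feasible combination exceeds 140.

140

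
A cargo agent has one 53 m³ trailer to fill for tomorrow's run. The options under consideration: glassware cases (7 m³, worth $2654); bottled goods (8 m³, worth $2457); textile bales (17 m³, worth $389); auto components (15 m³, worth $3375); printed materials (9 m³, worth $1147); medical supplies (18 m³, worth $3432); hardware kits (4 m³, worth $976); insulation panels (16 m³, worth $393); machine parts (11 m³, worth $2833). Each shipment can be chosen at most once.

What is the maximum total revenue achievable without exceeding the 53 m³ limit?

12894

Taking the top-ratio shipments first gives glassware cases + bottled goods + auto components + hardware kits + machine parts for 12295 (45 m³).
The 11 m³ tied up in machine parts is better spent on medical supplies — total rises to 12894 (52 m³).
Every other selection either busts 53 m³ or fails to beat 12894.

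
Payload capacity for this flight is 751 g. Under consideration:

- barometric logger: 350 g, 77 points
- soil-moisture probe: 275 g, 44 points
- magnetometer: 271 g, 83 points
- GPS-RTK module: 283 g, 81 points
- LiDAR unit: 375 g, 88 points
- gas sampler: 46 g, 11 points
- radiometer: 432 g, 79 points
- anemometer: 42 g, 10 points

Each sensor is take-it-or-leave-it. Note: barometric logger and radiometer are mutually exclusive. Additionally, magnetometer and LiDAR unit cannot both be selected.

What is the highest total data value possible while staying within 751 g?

190

By data value per g: magnetometer 0.31, GPS-RTK module 0.29, gas sampler 0.24, anemometer 0.24 lead.
A density-first pass picks magnetometer + GPS-RTK module + gas sampler + anemometer — 185 at 642 g.
The 271 g tied up in magnetometer is better spent on LiDAR unit — total rises to 190 (746 g).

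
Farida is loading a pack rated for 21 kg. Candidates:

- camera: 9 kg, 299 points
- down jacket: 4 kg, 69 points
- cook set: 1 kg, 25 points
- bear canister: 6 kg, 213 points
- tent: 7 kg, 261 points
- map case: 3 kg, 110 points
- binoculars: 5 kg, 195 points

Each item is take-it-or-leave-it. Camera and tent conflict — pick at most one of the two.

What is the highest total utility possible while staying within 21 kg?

779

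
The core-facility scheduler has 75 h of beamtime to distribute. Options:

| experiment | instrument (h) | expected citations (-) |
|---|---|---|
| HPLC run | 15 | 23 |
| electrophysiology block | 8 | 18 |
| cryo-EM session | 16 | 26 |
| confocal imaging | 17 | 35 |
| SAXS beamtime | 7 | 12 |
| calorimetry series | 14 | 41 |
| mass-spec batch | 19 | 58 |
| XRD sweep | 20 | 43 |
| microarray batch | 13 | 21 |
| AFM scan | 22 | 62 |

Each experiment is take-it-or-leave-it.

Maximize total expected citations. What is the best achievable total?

204

Greedy by ratio would take electrophysiology block + SAXS beamtime + calorimetry series + mass-spec batch + AFM scan: 70 h used, total 191.
The 15 h tied up in electrophysiology block and SAXS beamtime is better spent on XRD sweep — total rises to 204 (75 h).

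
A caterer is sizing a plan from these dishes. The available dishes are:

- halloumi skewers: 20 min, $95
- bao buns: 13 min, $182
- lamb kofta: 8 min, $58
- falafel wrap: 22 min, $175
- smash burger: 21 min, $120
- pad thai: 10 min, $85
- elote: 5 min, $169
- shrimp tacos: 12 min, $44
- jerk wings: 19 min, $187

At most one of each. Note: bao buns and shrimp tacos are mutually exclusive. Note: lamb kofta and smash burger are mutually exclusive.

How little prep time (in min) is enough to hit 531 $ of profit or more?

Need the lightest bundle worth ≥ 531.
bao buns + elote + jerk wings reaches 538 using 37 min.
Below 37 min the best achievable stays under 531.

37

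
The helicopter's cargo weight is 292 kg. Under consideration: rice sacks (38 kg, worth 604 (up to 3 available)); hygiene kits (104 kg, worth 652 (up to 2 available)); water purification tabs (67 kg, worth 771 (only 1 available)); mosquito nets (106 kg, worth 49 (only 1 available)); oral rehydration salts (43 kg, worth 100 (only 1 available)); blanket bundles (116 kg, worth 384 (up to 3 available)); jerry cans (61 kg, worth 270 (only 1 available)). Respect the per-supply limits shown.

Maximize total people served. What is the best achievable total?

The ratio ordering already packs tightly: 3×rice sacks + hygiene kits + water purification tabs, 285 kg, 3235.
That's the maximum — no swap from here does better than 3235.

3235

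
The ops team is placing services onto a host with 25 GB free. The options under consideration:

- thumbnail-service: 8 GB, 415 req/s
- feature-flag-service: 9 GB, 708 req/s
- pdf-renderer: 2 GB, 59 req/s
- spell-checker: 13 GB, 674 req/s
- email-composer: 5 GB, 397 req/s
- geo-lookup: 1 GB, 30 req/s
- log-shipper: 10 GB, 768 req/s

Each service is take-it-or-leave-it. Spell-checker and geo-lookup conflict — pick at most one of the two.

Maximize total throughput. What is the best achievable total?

Feature-flag-service + email-composer + geo-lookup + log-shipper uses 25 of the 25 GB and totals 1903.

1903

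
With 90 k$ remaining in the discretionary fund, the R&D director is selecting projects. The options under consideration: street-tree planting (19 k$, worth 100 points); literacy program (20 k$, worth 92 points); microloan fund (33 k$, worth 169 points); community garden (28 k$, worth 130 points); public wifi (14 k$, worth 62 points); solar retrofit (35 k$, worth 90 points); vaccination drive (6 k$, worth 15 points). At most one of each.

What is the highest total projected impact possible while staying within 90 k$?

423

Density check — street-tree planting 5.26, microloan fund 5.12, community garden 4.64 are the best per k$.
Taking the top-ratio projects first gives street-tree planting + microloan fund + community garden + vaccination drive for 414 (86 k$).
Dropping community garden and vaccination drive frees 34 k$; slotting in literacy program + public wifi (34 k$) lifts the total to 423 at 86 k$.
Next best is street-tree planting + microloan fund + community garden + vaccination drive at 414 (86 k$) — short by 9.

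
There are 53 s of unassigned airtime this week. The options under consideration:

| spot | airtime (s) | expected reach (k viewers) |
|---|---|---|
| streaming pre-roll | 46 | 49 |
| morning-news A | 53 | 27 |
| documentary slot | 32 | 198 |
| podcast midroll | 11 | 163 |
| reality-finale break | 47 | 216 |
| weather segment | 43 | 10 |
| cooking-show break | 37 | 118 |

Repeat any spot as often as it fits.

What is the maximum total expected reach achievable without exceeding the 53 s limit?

The ratio ordering already packs tightly: 4×podcast midroll, 44 s, 652.

652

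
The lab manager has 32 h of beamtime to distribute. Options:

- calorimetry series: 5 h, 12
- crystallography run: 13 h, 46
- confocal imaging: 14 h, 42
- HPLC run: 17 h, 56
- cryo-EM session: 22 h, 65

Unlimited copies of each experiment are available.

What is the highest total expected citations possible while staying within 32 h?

104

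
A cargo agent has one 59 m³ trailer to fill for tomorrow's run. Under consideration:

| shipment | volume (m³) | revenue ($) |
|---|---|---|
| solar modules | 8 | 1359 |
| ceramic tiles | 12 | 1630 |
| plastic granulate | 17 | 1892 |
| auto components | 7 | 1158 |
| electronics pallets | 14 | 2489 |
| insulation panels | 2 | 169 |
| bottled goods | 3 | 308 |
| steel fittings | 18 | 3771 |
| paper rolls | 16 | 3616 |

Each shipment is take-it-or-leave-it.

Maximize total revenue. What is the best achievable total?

Solar modules + electronics pallets + bottled goods + steel fittings + paper rolls uses 59 of the 59 m³ and totals 11543.

11543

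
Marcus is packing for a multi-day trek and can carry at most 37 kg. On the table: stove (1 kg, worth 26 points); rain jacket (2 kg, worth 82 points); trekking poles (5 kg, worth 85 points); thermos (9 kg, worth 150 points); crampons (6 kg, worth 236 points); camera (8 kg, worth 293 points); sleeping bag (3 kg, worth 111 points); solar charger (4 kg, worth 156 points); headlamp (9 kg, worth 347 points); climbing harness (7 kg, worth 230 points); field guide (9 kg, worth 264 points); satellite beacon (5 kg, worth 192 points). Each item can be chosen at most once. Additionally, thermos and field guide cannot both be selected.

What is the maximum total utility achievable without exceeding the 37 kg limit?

1417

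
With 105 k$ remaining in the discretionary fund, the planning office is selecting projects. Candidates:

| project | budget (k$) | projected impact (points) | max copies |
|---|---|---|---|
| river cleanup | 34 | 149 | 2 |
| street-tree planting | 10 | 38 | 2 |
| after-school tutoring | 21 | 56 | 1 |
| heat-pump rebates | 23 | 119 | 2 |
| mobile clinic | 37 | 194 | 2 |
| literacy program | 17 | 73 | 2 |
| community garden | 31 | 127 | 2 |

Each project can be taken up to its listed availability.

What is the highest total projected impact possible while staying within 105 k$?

515

The ratio heuristic lands on heat-pump rebates + 2×mobile clinic (507) but leaves 8 k$ idle.
Dropping heat-pump rebates frees 23 k$; slotting in community garden (31 k$) lifts the total to 515 at 105 k$.
That's the maximum — no swap from here does better than 515.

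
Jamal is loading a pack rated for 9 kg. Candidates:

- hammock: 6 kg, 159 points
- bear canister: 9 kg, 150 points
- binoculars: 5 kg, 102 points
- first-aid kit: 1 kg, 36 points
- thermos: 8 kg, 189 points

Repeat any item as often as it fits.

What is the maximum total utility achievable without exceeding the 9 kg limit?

324

Density check — first-aid kit 36.00, hammock 26.50, thermos 23.62, binoculars 20.40 are the best per kg.
The ratio ordering already packs tightly: 9×first-aid kit, 9 kg, 324.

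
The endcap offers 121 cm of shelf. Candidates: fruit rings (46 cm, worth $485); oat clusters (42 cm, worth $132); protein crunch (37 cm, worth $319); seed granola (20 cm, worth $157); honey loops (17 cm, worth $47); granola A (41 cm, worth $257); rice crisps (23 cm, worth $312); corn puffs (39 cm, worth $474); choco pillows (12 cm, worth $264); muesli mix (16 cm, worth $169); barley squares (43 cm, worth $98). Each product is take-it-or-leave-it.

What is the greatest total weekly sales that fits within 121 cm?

1535

Density check — choco pillows 22.00, rice crisps 13.57, corn puffs 12.15, muesli mix 10.56 are the best per cm.
Taking the top-ratio products first gives seed granola + rice crisps + corn puffs + choco pillows + muesli mix for 1376 (110 cm).
Replace seed granola and muesli mix with fruit rings: the trade gains 159 net, giving 1535 at 120 cm.
An exhaustive check of the 2048 subsets confirms 1535.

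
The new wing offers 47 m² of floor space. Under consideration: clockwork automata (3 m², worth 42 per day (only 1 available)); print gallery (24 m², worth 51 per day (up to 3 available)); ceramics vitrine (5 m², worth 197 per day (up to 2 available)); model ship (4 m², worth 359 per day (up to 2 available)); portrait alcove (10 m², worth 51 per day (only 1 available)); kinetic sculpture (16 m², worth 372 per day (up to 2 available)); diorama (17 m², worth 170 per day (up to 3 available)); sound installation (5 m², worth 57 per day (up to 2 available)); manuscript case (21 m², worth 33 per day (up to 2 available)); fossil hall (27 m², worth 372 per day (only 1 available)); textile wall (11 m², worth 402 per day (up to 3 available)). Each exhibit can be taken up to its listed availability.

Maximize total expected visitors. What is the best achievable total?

2121

Ranking by ratio (expected visitors/m²): model ship 89.75, ceramics vitrine 39.40, textile wall 36.55, kinetic sculpture 23.25.
The ratio heuristic lands on clockwork automata + 2×ceramics vitrine + 2×model ship + 2×textile wall (1958) but leaves 4 m² idle.
The 8 m² tied up in clockwork automata and ceramics vitrine is better spent on textile wall — total rises to 2121 (46 m²).
The spare 1 m² is too small for any remaining exhibit, and no exchange beats 2121.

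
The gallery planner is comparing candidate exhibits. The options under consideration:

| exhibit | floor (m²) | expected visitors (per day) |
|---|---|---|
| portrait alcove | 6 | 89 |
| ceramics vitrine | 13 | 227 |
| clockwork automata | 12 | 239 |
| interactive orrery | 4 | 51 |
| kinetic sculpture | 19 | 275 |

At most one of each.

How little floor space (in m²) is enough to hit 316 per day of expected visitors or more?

Look for the lowest-floor combination reaching 316.
Taking portrait alcove + clockwork automata gives 328 (≥ 316) for 18 m².
Below 18 m² the best achievable stays under 316.

18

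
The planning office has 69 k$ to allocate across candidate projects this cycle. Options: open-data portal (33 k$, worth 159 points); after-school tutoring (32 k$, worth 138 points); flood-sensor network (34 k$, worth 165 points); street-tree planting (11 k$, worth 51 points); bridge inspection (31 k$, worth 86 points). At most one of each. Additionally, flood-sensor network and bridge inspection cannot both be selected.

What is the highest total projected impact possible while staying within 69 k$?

324

The ratio ordering already packs tightly: open-data portal + flood-sensor network, 67 k$, 324.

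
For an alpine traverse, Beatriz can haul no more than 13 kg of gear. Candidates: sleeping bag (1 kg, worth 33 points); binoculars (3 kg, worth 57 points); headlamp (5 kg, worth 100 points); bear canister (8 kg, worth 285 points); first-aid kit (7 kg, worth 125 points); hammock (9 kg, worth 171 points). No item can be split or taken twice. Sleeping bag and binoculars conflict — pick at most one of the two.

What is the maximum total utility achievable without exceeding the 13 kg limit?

Ranking by ratio (utility/kg): bear canister 35.62, sleeping bag 33.00, headlamp 20.00.
Headlamp + bear canister uses 13 of the 13 kg and totals 385.
Runner-up binoculars + bear canister tops out at 342.

385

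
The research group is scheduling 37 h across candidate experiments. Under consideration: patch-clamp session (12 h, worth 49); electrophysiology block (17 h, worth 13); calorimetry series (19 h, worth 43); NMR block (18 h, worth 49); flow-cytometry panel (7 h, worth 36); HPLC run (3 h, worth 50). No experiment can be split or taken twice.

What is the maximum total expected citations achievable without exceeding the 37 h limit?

148

By expected citations per h: HPLC run 16.67, flow-cytometry panel 5.14, patch-clamp session 4.08, NMR block 2.72 lead.
A density-first pass picks patch-clamp session + flow-cytometry panel + HPLC run — 135 at 22 h.
The 7 h tied up in flow-cytometry panel is better spent on NMR block — total rises to 148 (33 h).
The spare 4 h is too small for any remaining experiment, and no exchange beats 148.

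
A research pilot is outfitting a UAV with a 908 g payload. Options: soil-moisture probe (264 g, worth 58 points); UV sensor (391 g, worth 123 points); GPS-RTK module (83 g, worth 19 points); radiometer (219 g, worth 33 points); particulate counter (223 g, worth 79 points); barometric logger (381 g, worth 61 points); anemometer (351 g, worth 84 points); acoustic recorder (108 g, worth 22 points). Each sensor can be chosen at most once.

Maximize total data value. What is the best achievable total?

260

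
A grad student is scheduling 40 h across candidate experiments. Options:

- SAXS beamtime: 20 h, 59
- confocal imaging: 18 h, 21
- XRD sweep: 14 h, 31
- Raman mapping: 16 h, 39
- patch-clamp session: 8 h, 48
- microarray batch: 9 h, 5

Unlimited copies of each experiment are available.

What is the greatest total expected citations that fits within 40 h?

The ratio ordering already packs tightly: 5×patch-clamp session, 40 h, 240.
Nothing else within 40 h beats 240.

240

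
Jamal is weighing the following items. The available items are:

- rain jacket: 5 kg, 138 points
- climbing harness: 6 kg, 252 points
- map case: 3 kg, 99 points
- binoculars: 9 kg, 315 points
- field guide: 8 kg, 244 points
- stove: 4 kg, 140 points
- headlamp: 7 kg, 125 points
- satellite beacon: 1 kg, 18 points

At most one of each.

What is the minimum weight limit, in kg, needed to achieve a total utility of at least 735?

Need the lightest bundle worth ≥ 735.
Taking climbing harness + map case + field guide + stove gives 735 (≥ 735) for 21 kg.
Any bundle with less than 21 kg falls short of 735.

21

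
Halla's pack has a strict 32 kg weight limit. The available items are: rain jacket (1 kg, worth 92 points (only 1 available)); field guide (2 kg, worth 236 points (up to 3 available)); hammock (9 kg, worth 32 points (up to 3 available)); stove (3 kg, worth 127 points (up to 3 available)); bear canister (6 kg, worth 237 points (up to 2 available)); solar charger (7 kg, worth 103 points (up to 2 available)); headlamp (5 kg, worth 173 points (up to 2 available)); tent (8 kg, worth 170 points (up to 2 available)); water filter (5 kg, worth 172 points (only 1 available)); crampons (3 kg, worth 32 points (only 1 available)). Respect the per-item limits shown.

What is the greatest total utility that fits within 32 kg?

1764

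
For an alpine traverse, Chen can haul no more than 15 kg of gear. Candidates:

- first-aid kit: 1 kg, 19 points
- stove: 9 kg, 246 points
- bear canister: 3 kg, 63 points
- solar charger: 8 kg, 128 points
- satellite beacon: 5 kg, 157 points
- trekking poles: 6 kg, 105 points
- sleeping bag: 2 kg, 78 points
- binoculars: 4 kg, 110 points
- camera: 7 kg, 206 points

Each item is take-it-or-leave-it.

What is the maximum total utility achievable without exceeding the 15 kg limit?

460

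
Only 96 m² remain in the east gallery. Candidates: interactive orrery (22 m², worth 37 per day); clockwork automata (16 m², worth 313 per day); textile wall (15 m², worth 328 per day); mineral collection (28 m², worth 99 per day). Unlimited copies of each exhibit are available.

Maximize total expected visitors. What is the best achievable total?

The ratio ordering already packs tightly: 6×textile wall, 90 m², 1968.
The spare 6 m² is too small for any remaining exhibit, and no exchange beats 1968.

1968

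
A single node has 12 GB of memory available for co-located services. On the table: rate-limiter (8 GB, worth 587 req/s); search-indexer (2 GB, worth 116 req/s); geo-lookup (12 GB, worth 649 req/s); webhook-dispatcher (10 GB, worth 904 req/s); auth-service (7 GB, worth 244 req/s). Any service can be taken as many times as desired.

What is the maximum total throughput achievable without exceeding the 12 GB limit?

Best packing: search-indexer + webhook-dispatcher — 12 GB, 1020 total.

1020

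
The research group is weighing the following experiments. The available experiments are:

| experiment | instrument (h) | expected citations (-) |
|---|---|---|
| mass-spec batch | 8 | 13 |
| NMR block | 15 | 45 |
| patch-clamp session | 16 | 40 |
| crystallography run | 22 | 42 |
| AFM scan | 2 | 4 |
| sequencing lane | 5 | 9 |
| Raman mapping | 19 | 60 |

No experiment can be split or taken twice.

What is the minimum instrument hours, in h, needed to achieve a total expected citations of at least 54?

19

Minimise h subject to total expected citations ≥ 54.
Taking Raman mapping gives 60 (≥ 54) for 19 h.
Any bundle with less than 19 h falls short of 54.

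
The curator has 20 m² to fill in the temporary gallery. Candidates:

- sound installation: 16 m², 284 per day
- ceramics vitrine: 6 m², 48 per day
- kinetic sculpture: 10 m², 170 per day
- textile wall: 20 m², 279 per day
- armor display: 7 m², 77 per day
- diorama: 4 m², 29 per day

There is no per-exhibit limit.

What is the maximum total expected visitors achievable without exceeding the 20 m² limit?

340

A density-first pass picks sound installation + diorama — 313 at 20 m².
Dropping sound installation and diorama frees 20 m²; slotting in 2×kinetic sculpture (20 m²) lifts the total to 340 at 20 m².
No other feasible combination exceeds 340.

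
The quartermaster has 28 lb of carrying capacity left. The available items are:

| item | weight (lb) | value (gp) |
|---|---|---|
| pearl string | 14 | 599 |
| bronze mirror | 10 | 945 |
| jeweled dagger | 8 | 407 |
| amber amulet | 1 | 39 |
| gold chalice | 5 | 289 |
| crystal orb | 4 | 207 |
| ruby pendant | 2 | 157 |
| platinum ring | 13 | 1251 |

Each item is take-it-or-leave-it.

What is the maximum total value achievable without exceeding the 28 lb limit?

2485

Ranking by ratio (value/lb): platinum ring 96.23, bronze mirror 94.50, ruby pendant 78.50, gold chalice 57.80.
Filling by ratio: bronze mirror + amber amulet + ruby pendant + platinum ring for 2392, with 2 lb left unused.
The 3 lb tied up in amber amulet and ruby pendant is better spent on gold chalice — total rises to 2485 (28 lb).
Nothing else within 28 lb beats 2485.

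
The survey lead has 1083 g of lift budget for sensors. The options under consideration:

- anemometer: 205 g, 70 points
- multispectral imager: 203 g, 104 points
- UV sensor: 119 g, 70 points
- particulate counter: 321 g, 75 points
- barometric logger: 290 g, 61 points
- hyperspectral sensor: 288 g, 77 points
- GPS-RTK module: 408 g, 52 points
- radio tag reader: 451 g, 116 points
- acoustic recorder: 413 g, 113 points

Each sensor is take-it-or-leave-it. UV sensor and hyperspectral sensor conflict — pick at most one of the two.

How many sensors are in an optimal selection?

4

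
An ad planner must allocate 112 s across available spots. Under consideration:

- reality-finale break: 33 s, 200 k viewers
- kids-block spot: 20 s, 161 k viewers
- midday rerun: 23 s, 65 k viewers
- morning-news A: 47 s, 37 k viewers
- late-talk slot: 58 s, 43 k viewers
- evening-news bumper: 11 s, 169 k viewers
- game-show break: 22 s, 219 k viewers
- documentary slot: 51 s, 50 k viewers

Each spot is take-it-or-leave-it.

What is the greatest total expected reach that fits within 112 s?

The ratio ordering already packs tightly: reality-finale break + kids-block spot + midday rerun + evening-news bumper + game-show break, 109 s, 814.
Every other selection either busts 112 s or fails to beat 814.

814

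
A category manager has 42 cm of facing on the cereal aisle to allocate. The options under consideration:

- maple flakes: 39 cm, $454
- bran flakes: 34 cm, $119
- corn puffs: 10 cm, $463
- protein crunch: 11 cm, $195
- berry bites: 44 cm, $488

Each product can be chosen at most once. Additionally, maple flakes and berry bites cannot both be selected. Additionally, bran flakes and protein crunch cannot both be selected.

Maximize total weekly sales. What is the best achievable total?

Density check — corn puffs 46.30, protein crunch 17.73, maple flakes 11.64, berry bites 11.09 are the best per cm.
The ratio ordering already packs tightly: corn puffs + protein crunch, 21 cm, 658.

658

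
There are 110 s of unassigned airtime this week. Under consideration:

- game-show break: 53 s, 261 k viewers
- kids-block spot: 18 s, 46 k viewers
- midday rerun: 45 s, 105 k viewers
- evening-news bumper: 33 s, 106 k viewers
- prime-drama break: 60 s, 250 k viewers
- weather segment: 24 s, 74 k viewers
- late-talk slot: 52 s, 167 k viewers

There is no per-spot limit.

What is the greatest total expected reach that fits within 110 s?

522

By expected reach per s: game-show break 4.92, prime-drama break 4.17, evening-news bumper 3.21, late-talk slot 3.21 lead.
Taking 2×game-show break: 106 s used, 522 in expected reach.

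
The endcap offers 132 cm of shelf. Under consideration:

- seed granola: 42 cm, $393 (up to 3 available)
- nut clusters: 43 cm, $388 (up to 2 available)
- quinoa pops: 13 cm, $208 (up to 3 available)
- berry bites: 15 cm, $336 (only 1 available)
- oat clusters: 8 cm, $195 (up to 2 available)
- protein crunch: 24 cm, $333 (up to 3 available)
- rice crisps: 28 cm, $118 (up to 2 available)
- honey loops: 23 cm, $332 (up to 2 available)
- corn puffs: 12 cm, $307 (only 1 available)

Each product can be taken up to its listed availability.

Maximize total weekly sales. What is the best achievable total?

2323

Filling by ratio: 3×quinoa pops + berry bites + 2×oat clusters + 2×honey loops + corn puffs for 2321, with 4 cm left unused.
Dropping 2×honey loops frees 46 cm; slotting in 2×protein crunch (48 cm) lifts the total to 2323 at 130 cm.
That's the maximum — no swap from here does better than 2323.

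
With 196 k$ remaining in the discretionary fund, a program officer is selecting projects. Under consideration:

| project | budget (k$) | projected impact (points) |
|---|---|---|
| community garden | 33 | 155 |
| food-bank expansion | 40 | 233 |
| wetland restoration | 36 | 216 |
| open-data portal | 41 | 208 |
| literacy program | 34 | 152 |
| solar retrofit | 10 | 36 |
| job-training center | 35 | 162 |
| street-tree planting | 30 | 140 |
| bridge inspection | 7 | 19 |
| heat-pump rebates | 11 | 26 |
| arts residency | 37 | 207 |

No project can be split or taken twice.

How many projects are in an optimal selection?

Optimal total is 1045.
One optimal bundle: food-bank expansion + wetland restoration + open-data portal + job-training center + bridge inspection + arts residency (196 k$).
Every optimal selection uses 6 projects.

6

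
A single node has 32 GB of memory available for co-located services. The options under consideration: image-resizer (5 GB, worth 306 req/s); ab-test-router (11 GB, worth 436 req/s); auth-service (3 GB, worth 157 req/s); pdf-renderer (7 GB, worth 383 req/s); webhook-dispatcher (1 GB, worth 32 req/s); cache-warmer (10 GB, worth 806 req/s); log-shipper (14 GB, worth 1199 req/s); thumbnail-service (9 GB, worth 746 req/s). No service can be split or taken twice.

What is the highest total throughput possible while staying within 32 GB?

2468

A density-first pass picks image-resizer + auth-service + webhook-dispatcher + log-shipper + thumbnail-service — 2440 at 32 GB.
Dropping webhook-dispatcher and thumbnail-service frees 10 GB; slotting in cache-warmer (10 GB) lifts the total to 2468 at 32 GB.
An exhaustive check of the 256 subsets confirms 2468.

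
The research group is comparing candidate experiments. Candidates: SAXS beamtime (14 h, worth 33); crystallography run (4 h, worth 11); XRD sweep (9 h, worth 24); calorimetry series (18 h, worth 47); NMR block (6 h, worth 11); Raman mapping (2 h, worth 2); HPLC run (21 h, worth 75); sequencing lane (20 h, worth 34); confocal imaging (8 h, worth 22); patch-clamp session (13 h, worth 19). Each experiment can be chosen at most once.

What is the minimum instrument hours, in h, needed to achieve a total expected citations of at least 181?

62

Minimise h subject to total expected citations ≥ 181.
crystallography run + XRD sweep + calorimetry series + Raman mapping + HPLC run + confocal imaging reaches 181 using 62 h.
Any bundle with less than 62 h falls short of 181.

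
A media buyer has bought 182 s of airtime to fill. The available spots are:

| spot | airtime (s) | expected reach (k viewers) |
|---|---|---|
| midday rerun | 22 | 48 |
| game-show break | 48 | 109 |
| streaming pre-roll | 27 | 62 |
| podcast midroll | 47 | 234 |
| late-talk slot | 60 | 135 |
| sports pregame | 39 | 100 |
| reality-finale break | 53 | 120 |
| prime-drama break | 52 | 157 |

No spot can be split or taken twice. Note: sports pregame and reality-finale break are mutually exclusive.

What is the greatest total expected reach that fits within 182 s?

574

By expected reach per s: podcast midroll 4.98, prime-drama break 3.02, sports pregame 2.56 lead.
Taking the top-ratio spots first gives streaming pre-roll + podcast midroll + sports pregame + prime-drama break for 553 (165 s).
Dropping streaming pre-roll and sports pregame frees 66 s; slotting in midday rerun + late-talk slot (82 s) lifts the total to 574 at 181 s.
Runner-up streaming pre-roll + podcast midroll + reality-finale break + prime-drama break tops out at 573.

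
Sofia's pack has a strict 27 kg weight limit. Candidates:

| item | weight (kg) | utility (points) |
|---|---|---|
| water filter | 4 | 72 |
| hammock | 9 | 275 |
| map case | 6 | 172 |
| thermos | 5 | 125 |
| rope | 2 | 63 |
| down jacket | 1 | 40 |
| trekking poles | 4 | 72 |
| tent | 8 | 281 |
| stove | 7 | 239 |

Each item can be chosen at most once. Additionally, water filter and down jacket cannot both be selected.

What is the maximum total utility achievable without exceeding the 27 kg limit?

Density check — down jacket 40.00, tent 35.12, stove 34.14 are the best per kg.
Hammock + rope + down jacket + tent + stove uses 27 of the 27 kg and totals 898.
An exhaustive check of the 512 subsets confirms 898.

898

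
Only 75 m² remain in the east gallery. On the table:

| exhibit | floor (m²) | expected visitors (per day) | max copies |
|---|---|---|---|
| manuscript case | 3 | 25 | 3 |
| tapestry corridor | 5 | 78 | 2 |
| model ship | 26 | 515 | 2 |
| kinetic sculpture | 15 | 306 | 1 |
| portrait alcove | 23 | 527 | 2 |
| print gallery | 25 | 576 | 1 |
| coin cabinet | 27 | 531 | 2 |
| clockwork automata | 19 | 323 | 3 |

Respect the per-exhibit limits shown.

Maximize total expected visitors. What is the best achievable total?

Ranking by ratio (expected visitors/m²): print gallery 23.04, portrait alcove 22.91, kinetic sculpture 20.40, model ship 19.81.
Taking manuscript case + 2×portrait alcove + print gallery: 74 m² used, 1655 in expected visitors.
Nothing else within 75 m² beats 1655.

1655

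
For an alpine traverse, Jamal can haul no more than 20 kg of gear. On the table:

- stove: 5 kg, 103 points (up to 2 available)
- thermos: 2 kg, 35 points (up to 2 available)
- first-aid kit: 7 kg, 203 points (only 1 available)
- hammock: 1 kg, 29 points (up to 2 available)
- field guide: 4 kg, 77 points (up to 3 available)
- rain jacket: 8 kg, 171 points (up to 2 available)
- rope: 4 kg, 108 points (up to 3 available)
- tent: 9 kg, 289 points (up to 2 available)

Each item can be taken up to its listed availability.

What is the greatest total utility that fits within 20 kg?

636

Ranking by ratio (utility/kg): tent 32.11, first-aid kit 29.00, hammock 29.00.
The ratio ordering already packs tightly: 2×hammock + 2×tent, 20 kg, 636.
Every other selection either busts 20 kg or exceeds an availability limit or fails to beat 636.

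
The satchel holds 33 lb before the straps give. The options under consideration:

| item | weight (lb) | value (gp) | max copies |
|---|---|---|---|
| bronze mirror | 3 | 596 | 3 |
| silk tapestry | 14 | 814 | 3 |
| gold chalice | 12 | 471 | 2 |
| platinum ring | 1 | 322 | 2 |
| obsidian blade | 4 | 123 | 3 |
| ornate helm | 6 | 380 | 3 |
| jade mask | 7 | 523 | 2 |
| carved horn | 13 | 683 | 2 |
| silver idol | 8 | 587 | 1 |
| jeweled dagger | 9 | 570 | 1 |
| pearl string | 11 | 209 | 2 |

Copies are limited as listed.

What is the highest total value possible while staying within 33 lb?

4065

Ranking by ratio (value/lb): platinum ring 322.00, bronze mirror 198.67, jade mask 74.71.
Best packing: 3×bronze mirror + 2×platinum ring + 2×jade mask + silver idol — 33 lb, 4065 total.
No other feasible combination exceeds 4065.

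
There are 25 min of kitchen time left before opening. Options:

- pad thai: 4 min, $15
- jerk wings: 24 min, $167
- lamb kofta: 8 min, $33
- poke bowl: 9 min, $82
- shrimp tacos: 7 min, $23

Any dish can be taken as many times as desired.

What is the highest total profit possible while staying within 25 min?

187

Filling by ratio: pad thai + 2×poke bowl for 179, with 3 min left unused.
Replace pad thai with shrimp tacos: the trade gains 8 net, giving 187 at 25 min.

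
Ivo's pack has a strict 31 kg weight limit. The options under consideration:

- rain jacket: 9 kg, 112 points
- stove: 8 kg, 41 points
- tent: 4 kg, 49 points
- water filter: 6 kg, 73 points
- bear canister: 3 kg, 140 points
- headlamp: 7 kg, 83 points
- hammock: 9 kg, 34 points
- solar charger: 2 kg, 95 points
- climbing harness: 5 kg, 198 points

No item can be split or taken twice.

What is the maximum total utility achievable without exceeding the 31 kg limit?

By utility per kg: solar charger 47.50, bear canister 46.67, climbing harness 39.60 lead.
A density-first pass picks rain jacket + tent + water filter + bear canister + solar charger + climbing harness — 667 at 29 kg.
Replace water filter with headlamp: the trade gains 10 net, giving 677 at 30 kg.
The closest alternative, rain jacket + tent + water filter + bear canister + solar charger + climbing harness, reaches only 667.

677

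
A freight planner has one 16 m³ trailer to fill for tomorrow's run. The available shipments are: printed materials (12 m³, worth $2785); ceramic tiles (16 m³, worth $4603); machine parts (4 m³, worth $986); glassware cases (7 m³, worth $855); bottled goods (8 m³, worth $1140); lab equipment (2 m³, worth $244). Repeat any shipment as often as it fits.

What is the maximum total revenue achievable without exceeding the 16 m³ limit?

Taking ceramic tiles: 16 m³ used, 4603 in revenue.
Every other selection either busts 16 m³ or fails to beat 4603.

4603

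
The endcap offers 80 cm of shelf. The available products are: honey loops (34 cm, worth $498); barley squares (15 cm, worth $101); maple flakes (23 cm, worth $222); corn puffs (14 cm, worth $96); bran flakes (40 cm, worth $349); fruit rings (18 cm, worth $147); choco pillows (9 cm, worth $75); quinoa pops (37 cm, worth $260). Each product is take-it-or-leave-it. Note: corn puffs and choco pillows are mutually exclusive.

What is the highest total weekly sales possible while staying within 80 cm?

867

By weekly sales per cm: honey loops 14.65, maple flakes 9.65, bran flakes 8.72, choco pillows 8.33 lead.
Best packing: honey loops + maple flakes + fruit rings — 75 cm, 867 total.
That's the maximum — no feasible swap from here does better than 867.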